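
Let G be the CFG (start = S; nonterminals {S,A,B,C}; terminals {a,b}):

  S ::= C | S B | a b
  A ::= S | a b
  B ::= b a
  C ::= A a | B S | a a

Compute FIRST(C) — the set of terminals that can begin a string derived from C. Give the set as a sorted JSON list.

Compute FIRST by fixpoint:
round 1:
  A via A→a b: +{a}
  B via B→b a: +{b}
  C via C→A a: +{a}
  C via C→B S: +{b}
  S via S→C: +{a,b}
  FIRST[S]={a,b}  FIRST[A]={a}  FIRST[B]={b}  FIRST[C]={a,b}
round 2:
  A via A→S: +{b}
  FIRST[S]={a,b}  FIRST[A]={a,b}  FIRST[B]={b}  FIRST[C]={a,b}
round 3: (stable)
  FIRST[S]={a,b}  FIRST[A]={a,b}  FIRST[B]={b}  FIRST[C]={a,b}

FIRST(C) = ["a", "b"]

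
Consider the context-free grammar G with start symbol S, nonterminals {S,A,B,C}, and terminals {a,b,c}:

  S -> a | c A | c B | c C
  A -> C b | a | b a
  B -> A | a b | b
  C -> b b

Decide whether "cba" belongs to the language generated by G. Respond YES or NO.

CNF form of G:
  S -> T2 A | T2 B | T2 C | a
  A -> C T0 | T0 T1 | a
  B -> C T0 | T0 T1 | T1 T0 | a | b
  C -> T0 T0
  T0 -> b
  T1 -> a
  T2 -> c

CYK fill:
  cell(0,0) c: {T2}  orig:{}
  cell(1,1) b: {B,T0}  orig:{B}
  cell(2,2) a: {A,B,S,T1}  orig:{A,B,S}
  cell(0,1) cb: {S}
  cell(1,2) ba: {A,B}
  cell(0,2) cba: {S}

S ∈ T[0,2] ⇒ YES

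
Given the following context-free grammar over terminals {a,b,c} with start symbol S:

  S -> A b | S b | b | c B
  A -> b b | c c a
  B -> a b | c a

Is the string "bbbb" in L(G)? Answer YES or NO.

Convert to CNF:
  S -> A T0 | S T0 | T1 B | b
  A -> T0 T0 | T1 X3
  B -> T1 T2 | T2 T0
  T0 -> b
  T1 -> c
  T2 -> a
  X3 -> T1 T2

Fill CYK table bottom-up:
  cell(0,0) b: {S,T0}  orig:{S}
  cell(1,1) b: {S,T0}  orig:{S}
  cell(2,2) b: {S,T0}  orig:{S}
  cell(3,3) b: {S,T0}  orig:{S}
  cell(0,1) bb: {A,S}
  cell(1,2) bb: {A,S}
  cell(2,3) bb: {A,S}
  cell(0,2) bbb: {S}
  cell(1,3) bbb: {S}
  cell(0,3) bbbb: {S}

S ∈ T[0,3] ⇒ YES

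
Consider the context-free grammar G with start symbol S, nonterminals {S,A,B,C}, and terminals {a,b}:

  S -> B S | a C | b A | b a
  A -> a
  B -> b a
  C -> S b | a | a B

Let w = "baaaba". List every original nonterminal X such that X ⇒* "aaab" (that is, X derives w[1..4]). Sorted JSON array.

Convert to CNF:
  S -> B S | T0 A | T0 T1 | T1 C
  A -> a
  B -> T0 T1
  C -> S T0 | T1 B | a
  T0 -> b
  T1 -> a

CYK fill (cells [i..j] with 1 ≤ i ≤ j ≤ 4 only):
  T[1,1] 'a' = {A,C,T1}  orig:{A,C}
  T[2,2] 'a' = {A,C,T1}  orig:{A,C}
  T[3,3] 'a' = {A,C,T1}  orig:{A,C}
  T[4,4] 'b' = {T0}  orig:{}
  T[1,2] 'aa' = {S}
  T[2,3] 'aa' = {S}
  T[3,4] 'ab' = ∅
  T[1,3] 'aaa' = ∅
  T[2,4] 'aab' = {C}
  T[1,4] 'aaab' = {S}

Original NTs in T[1,4] deriving "aaab": ["S"]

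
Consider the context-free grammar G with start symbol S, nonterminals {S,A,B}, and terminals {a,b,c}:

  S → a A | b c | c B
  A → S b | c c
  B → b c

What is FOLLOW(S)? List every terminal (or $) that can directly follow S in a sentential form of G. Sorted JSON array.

Compute FIRST by fixpoint:
[1]
  A via A→c c: +{c}
  B via B→b c: +{b}
  S via S→a A: +{a}
  S via S→b c: +{b}
  S via S→c B: +{c}
  FIRST[S]={a,b,c}  FIRST[A]={c}  FIRST[B]={b}
[2]
  A via A→S b: +{a,b}
  FIRST[S]={a,b,c}  FIRST[A]={a,b,c}  FIRST[B]={b}
[3] — fixpoint
  FIRST[S]={a,b,c}  FIRST[A]={a,b,c}  FIRST[B]={b}

FOLLOW iteration:
seed FOLLOW(S) with $
[1]
  A→S b: FOLLOW(S) ⊇ FIRST(b) = {b}; new: +{b}
  S→a A: FOLLOW(A) ⊇ FOLLOW(S) ⊇ {$,b}; new: +{$,b}
  S→c B: FOLLOW(B) ⊇ FOLLOW(S) ⊇ {$,b}; new: +{$,b}
  FOLLOW[S]={$,b}  FOLLOW[A]={$,b}  FOLLOW[B]={$,b}
[2] (stable)
  FOLLOW[S]={$,b}  FOLLOW[A]={$,b}  FOLLOW[B]={$,b}

FOLLOW(S) = ["$", "b"]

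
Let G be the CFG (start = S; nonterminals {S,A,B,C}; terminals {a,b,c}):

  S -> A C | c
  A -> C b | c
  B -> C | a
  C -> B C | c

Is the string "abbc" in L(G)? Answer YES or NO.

Convert to CNF:
  S -> A C | c
  A -> C T0 | c
  B -> B C | a | c
  C -> B C | c
  T0 -> b

CYK fill:
  [0..0]={B}  "a"
  [1..1]={T0}  "b"  orig:{}
  [2..2]={T0}  "b"  orig:{}
  [3..3]={A,B,C,S}  "c"
  [0..1]=∅  "ab"
  [1..2]=∅  "bb"
  [2..3]=∅  "bc"
  [0..2]=∅  "abb"
  [1..3]=∅  "bbc"
  [0..3]=∅  "abbc"

S ∉ T[0,3] ⇒ NO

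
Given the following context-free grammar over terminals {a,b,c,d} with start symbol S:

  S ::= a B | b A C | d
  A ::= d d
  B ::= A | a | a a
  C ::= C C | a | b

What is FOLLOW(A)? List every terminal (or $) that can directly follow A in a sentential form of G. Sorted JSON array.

FIRST sets, iterate to fixpoint:
round 1:
  A via A→d d: +{d}
  B via B→A: +{d}
  B via B→a: +{a}
  C via C→a: +{a}
  C via C→b: +{b}
  S via S→a B: +{a}
  S via S→b A C: +{b}
  S via S→d: +{d}
  FIRST(S)={a,b,d}  FIRST(A)={d}  FIRST(B)={a,d}  FIRST(C)={a,b}
round 2: (no change)
  FIRST(S)={a,b,d}  FIRST(A)={d}  FIRST(B)={a,d}  FIRST(C)={a,b}

Compute FOLLOW by fixpoint:
FOLLOW(S) := {$}
round 1:
  C→C C: FOLLOW(C) ⊇ FIRST(C) = {a,b}; new: +{a,b}
  S→a B: FOLLOW(B) ⊇ FOLLOW(S) ⊇ {$}; new: +{$}
  S→b A C: FOLLOW(A) ⊇ FIRST(C) = {a,b}; new: +{a,b}
  S→b A C: FOLLOW(C) ⊇ FOLLOW(S) ⊇ {$}; new: +{$}
  FOLLOW[S]={$}  FOLLOW[A]={a,b}  FOLLOW[B]={$}  FOLLOW[C]={$,a,b}
round 2:
  B→A: FOLLOW(A) ⊇ FOLLOW(B) ⊇ {$}; new: +{$}
  FOLLOW[S]={$}  FOLLOW[A]={$,a,b}  FOLLOW[B]={$}  FOLLOW[C]={$,a,b}
round 3: — fixpoint
  FOLLOW[S]={$}  FOLLOW[A]={$,a,b}  FOLLOW[B]={$}  FOLLOW[C]={$,a,b}

FOLLOW(A) = ["$", "a", "b"]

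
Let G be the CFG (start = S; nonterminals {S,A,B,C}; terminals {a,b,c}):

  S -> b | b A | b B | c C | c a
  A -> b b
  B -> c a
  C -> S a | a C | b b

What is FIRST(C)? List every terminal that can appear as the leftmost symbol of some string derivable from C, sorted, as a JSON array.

FIRST sets, iterate to fixpoint:
round 1:
  A via A→b b: +{b}
  B via B→c a: +{c}
  C via C→a C: +{a}
  C via C→b b: +{b}
  S via S→b: +{b}
  S via S→c C: +{c}
  S: {b,c}  A: {b}  B: {c}  C: {a,b}
round 2:
  C via C→S a: +{c}
  S: {b,c}  A: {b}  B: {c}  C: {a,b,c}
round 3: (no change)
  S: {b,c}  A: {b}  B: {c}  C: {a,b,c}

FIRST(C) = ["a", "b", "c"]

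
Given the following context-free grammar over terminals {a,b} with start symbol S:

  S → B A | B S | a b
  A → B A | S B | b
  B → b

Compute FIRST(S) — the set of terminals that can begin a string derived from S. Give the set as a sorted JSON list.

Compute FIRST by fixpoint:
round 1:
  A via A→b: +{b}
  B via B→b: +{b}
  S via S→B A: +{b}
  S via S→a b: +{a}
  FIRST(S)={a,b}  FIRST(A)={b}  FIRST(B)={b}
round 2:
  A via A→S B: +{a}
  FIRST(S)={a,b}  FIRST(A)={a,b}  FIRST(B)={b}
round 3: (no change)
  FIRST(S)={a,b}  FIRST(A)={a,b}  FIRST(B)={b}

FIRST(S) = ["a", "b"]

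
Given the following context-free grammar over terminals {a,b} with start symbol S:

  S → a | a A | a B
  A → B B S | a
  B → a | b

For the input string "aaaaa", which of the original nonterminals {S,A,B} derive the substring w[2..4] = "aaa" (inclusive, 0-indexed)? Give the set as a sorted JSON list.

CNF form of G:
  S -> T0 A | T0 B | a
  A -> B X1 | a
  B -> a | b
  T0 -> a
  X1 -> B S

CYK table (by increasing span), restricted to cells inside w[2..4]:
  T[2,2] 'a' = {A,B,S,T0}  orig:{A,B,S}
  T[3,3] 'a' = {A,B,S,T0}  orig:{A,B,S}
  T[4,4] 'a' = {A,B,S,T0}  orig:{A,B,S}
  T[2,3] 'aa' = {S,X1}  orig:{S}
  T[3,4] 'aa' = {S,X1}  orig:{S}
  T[2,4] 'aaa' = {A,X1}  orig:{A}

Original NTs in T[2,4] deriving "aaa": ["A"]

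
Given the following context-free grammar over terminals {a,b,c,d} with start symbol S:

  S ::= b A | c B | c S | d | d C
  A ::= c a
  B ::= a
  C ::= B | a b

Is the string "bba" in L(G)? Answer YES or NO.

CNF form of G:
  S -> T0 B | T0 S | T2 A | T3 C | d
  A -> T0 T1
  B -> a
  C -> T1 T2 | a
  T0 -> c
  T1 -> a
  T2 -> b
  T3 -> d

CYK fill:
  T[0,0] 'b' = {T2}  orig:{}
  T[1,1] 'b' = {T2}  orig:{}
  T[2,2] 'a' = {B,C,T1}  orig:{B,C}
  T[0,1] 'bb' = ∅
  T[1,2] 'ba' = ∅
  T[0,2] 'bba' = ∅

S ∉ T[0,2] ⇒ NO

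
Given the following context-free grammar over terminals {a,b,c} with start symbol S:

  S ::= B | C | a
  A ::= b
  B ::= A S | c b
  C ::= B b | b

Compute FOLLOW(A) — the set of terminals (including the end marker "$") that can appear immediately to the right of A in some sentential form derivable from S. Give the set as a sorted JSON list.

Compute FIRST by fixpoint:
round 1:
  A via A→b: +{b}
  B via B→A S: +{b}
  B via B→c b: +{c}
  C via C→B b: +{b,c}
  S via S→B: +{b,c}
  S via S→a: +{a}
  FIRST[S]={a,b,c}  FIRST[A]={b}  FIRST[B]={b,c}  FIRST[C]={b,c}
round 2: (stable)
  FIRST[S]={a,b,c}  FIRST[A]={b}  FIRST[B]={b,c}  FIRST[C]={b,c}

FOLLOW sets:
seed FOLLOW(S) with $
iter 1:
  B→A S: FOLLOW(A) ⊇ FIRST(S) = {a,b,c}; new: +{a,b,c}
  C→B b: FOLLOW(B) ⊇ FIRST(b) = {b}; new: +{b}
  S→B: FOLLOW(B) ⊇ FOLLOW(S) ⊇ {$}; new: +{$}
  S→C: FOLLOW(C) ⊇ FOLLOW(S) ⊇ {$}; new: +{$}
  S: {$}  A: {a,b,c}  B: {$,b}  C: {$}
iter 2:
  B→A S: FOLLOW(S) ⊇ FOLLOW(B) ⊇ {$,b}; new: +{b}
  S→C: FOLLOW(C) ⊇ FOLLOW(S) ⊇ {$,b}; new: +{b}
  S: {$,b}  A: {a,b,c}  B: {$,b}  C: {$,b}
iter 3: (no change)
  S: {$,b}  A: {a,b,c}  B: {$,b}  C: {$,b}

FOLLOW(A) = ["a", "b", "c"]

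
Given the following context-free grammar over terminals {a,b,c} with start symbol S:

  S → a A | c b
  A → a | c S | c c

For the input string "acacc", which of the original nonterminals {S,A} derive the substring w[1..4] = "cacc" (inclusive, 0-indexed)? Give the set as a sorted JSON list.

CNF form of G:
  S -> T0 T2 | T1 A
  A -> T0 S | T0 T0 | a
  T0 -> c
  T1 -> a
  T2 -> b

CYK fill — only the sub-triangle for w[1..4]:
  cell(1,1) c: {T0}  orig:{}
  cell(2,2) a: {A,T1}  orig:{A}
  cell(3,3) c: {T0}  orig:{}
  cell(4,4) c: {T0}  orig:{}
  cell(1,2) ca: ∅
  cell(2,3) ac: ∅
  cell(3,4) cc: {A}
  cell(1,3) cac: ∅
  cell(2,4) acc: {S}
  cell(1,4) cacc: {A}

Original NTs in T[1,4] deriving "cacc": ["A"]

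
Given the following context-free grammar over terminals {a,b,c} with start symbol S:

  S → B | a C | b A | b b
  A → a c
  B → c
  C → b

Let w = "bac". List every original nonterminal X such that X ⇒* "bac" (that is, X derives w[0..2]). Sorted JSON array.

Convert to CNF:
  S -> T0 C | T2 A | T2 T2 | c
  A -> T0 T1
  B -> c
  C -> b
  T0 -> a
  T1 -> c
  T2 -> b

CYK table (by increasing span) — only the sub-triangle for w[0..2]:
  [0..0]={C,T2}  "b"  orig:{C}
  [1..1]={T0}  "a"  orig:{}
  [2..2]={B,S,T1}  "c"  orig:{B,S}
  [0..1]=∅  "ba"
  [1..2]={A}  "ac"
  [0..2]={S}  "bac"

Original NTs in T[0,2] deriving "bac": ["S"]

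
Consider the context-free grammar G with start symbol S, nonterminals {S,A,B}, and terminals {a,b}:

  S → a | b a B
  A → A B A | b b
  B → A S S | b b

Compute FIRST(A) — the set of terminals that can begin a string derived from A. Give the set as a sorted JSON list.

Compute FIRST by fixpoint:
iter 1:
  A via A→b b: +{b}
  B via B→A S S: +{b}
  S via S→a: +{a}
  S via S→b a B: +{b}
  S: {a,b}  A: {b}  B: {b}
iter 2: (no change)
  S: {a,b}  A: {b}  B: {b}

FIRST(A) = ["b"]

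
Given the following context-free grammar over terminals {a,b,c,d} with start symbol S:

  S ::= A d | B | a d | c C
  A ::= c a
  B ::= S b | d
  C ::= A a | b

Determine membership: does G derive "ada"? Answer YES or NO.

CNF form of G:
  S -> A T3 | S T2 | T0 C | T1 T3 | d
  A -> T0 T1
  B -> S T2 | d
  C -> A T1 | b
  T0 -> c
  T1 -> a
  T2 -> b
  T3 -> d

CYK table (by increasing span):
  T[0,0] 'a' = {T1}  orig:{}
  T[1,1] 'd' = {B,S,T3}  orig:{B,S}
  T[2,2] 'a' = {T1}  orig:{}
  T[0,1] 'ad' = {S}
  T[1,2] 'da' = ∅
  T[0,2] 'ada' = ∅

S ∉ T[0,2] ⇒ NO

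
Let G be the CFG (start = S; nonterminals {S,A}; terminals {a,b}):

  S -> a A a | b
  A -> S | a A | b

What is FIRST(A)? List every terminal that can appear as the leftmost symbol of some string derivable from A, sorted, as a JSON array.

Compute FIRST by fixpoint:
round 1:
  A via A→a A: +{a}
  A via A→b: +{b}
  S via S→a A a: +{a}
  S via S→b: +{b}
  S: {a,b}  A: {a,b}
round 2: — fixpoint
  S: {a,b}  A: {a,b}

FIRST(A) = ["a", "b"]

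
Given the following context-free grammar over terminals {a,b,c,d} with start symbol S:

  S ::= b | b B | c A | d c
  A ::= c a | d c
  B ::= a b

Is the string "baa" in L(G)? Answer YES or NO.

Convert to CNF:
  S -> T0 A | T2 T0 | T3 B | b
  A -> T0 T1 | T2 T0
  B -> T1 T3
  T0 -> c
  T1 -> a
  T2 -> d
  T3 -> b

Fill CYK table bottom-up:
  [0..0]={S,T3}  "b"  orig:{S}
  [1..1]={T1}  "a"  orig:{}
  [2..2]={T1}  "a"  orig:{}
  [0..1]=∅  "ba"
  [1..2]=∅  "aa"
  [0..2]=∅  "baa"

S ∉ T[0,2] ⇒ NO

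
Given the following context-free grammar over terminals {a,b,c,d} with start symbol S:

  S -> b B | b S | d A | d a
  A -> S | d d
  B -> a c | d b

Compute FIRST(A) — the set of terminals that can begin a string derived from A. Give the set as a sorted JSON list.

Compute FIRST by fixpoint:
iter 1:
  A via A→d d: +{d}
  B via B→a c: +{a}
  B via B→d b: +{d}
  S via S→b B: +{b}
  S via S→d A: +{d}
  FIRST(S)={b,d}  FIRST(A)={d}  FIRST(B)={a,d}
iter 2:
  A via A→S: +{b}
  FIRST(S)={b,d}  FIRST(A)={b,d}  FIRST(B)={a,d}
iter 3: (stable)
  FIRST(S)={b,d}  FIRST(A)={b,d}  FIRST(B)={a,d}

FIRST(A) = ["b", "d"]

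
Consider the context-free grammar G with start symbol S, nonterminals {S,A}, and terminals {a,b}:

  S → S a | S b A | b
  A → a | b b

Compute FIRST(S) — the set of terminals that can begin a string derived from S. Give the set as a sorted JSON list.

Compute FIRST by fixpoint:
round 1:
  A via A→a: +{a}
  A via A→b b: +{b}
  S via S→b: +{b}
  FIRST[S]={b}  FIRST[A]={a,b}
round 2: done
  FIRST[S]={b}  FIRST[A]={a,b}

FIRST(S) = ["b"]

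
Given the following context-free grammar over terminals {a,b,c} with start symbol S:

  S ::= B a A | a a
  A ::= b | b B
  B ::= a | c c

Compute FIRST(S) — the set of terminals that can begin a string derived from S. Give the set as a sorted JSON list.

FIRST sets, iterate to fixpoint:
pass 1:
  A via A→b: +{b}
  B via B→a: +{a}
  B via B→c c: +{c}
  S via S→B a A: +{a,c}
  FIRST[S]={a,c}  FIRST[A]={b}  FIRST[B]={a,c}
pass 2: (no change)
  FIRST[S]={a,c}  FIRST[A]={b}  FIRST[B]={a,c}

FIRST(S) = ["a", "c"]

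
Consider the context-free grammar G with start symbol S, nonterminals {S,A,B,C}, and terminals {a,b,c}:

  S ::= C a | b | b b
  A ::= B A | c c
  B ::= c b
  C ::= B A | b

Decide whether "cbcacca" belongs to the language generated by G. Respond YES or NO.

Convert to CNF:
  S -> C T2 | T1 T1 | b
  A -> B A | T0 T0
  B -> T0 T1
  C -> B A | b
  T0 -> c
  T1 -> b
  T2 -> a

CYK fill:
  cell(0,0) c: {T0}  orig:{}
  cell(1,1) b: {C,S,T1}  orig:{C,S}
  cell(2,2) c: {T0}  orig:{}
  cell(3,3) a: {T2}  orig:{}
  cell(4,4) c: {T0}  orig:{}
  cell(5,5) c: {T0}  orig:{}
  cell(6,6) a: {T2}  orig:{}
  cell(0,1) cb: {B}
  cell(1,2) bc: ∅
  cell(2,3) ca: ∅
  cell(3,4) ac: ∅
  cell(4,5) cc: {A}
  cell(5,6) ca: ∅
  cell(0,2) cbc: ∅
  cell(1,3) bca: ∅
  cell(2,4) cac: ∅
  cell(3,5) acc: ∅
  cell(4,6) cca: ∅
  cell(0,3) cbca: ∅
  cell(1,4) bcac: ∅
  cell(2,5) cacc: ∅
  cell(3,6) acca: ∅
  cell(0,4) cbcac: ∅
  cell(1,5) bcacc: ∅
  cell(2,6) cacca: ∅
  cell(0,5) cbcacc: ∅
  cell(1,6) bcacca: ∅
  cell(0,6) cbcacca: ∅

S ∉ T[0,6] ⇒ NO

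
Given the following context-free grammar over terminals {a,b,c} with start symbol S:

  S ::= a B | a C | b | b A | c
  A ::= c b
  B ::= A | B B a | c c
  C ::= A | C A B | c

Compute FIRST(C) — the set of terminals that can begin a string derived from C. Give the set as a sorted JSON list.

FIRST sets, iterate to fixpoint:
round 1:
  A via A→c b: +{c}
  B via B→A: +{c}
  C via C→A: +{c}
  S via S→a B: +{a}
  S via S→b: +{b}
  S via S→c: +{c}
  FIRST(S)={a,b,c}  FIRST(A)={c}  FIRST(B)={c}  FIRST(C)={c}
round 2: (no change)
  FIRST(S)={a,b,c}  FIRST(A)={c}  FIRST(B)={c}  FIRST(C)={c}

FIRST(C) = ["c"]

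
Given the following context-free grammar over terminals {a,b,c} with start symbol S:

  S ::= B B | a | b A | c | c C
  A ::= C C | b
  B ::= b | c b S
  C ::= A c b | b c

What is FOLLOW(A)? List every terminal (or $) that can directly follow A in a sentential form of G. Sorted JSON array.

FIRST sets, iterate to fixpoint:
pass 1:
  A via A→b: +{b}
  B via B→b: +{b}
  B via B→c b S: +{c}
  C via C→A c b: +{b}
  S via S→B B: +{b,c}
  S via S→a: +{a}
  FIRST(S)={a,b,c}  FIRST(A)={b}  FIRST(B)={b,c}  FIRST(C)={b}
pass 2: (no change)
  FIRST(S)={a,b,c}  FIRST(A)={b}  FIRST(B)={b,c}  FIRST(C)={b}

Compute FOLLOW by fixpoint:
initialize: $ ∈ FOLLOW(S)
round 1:
  A→C C: FOLLOW(C) ⊇ FIRST(C) = {b}; new: +{b}
  C→A c b: FOLLOW(A) ⊇ FIRST(c) = {c}; new: +{c}
  S→B B: FOLLOW(B) ⊇ FIRST(B) = {b,c}; new: +{b,c}
  S→B B: FOLLOW(B) ⊇ FOLLOW(S) ⊇ {$}; new: +{$}
  S→b A: FOLLOW(A) ⊇ FOLLOW(S) ⊇ {$}; new: +{$}
  S→c C: FOLLOW(C) ⊇ FOLLOW(S) ⊇ {$}; new: +{$}
  FOLLOW[S]={$}  FOLLOW[A]={$,c}  FOLLOW[B]={$,b,c}  FOLLOW[C]={$,b}
round 2:
  A→C C: FOLLOW(C) ⊇ FOLLOW(A) ⊇ {$,c}; new: +{c}
  B→c b S: FOLLOW(S) ⊇ FOLLOW(B) ⊇ {$,b,c}; new: +{b,c}
  S→b A: FOLLOW(A) ⊇ FOLLOW(S) ⊇ {$,b,c}; new: +{b}
  FOLLOW[S]={$,b,c}  FOLLOW[A]={$,b,c}  FOLLOW[B]={$,b,c}  FOLLOW[C]={$,b,c}
round 3: (no change)
  FOLLOW[S]={$,b,c}  FOLLOW[A]={$,b,c}  FOLLOW[B]={$,b,c}  FOLLOW[C]={$,b,c}

FOLLOW(A) = ["$", "b", "c"]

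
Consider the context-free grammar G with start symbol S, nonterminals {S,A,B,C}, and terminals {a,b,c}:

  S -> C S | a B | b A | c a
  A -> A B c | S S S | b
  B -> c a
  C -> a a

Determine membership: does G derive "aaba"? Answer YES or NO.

CNF form of G:
  S -> C S | T0 T1 | T1 B | T2 A
  A -> A X3 | S X4 | b
  B -> T0 T1
  C -> T1 T1
  T0 -> c
  T1 -> a
  T2 -> b
  X3 -> B T0
  X4 -> S S

CYK table (by increasing span):
  T[0,0] 'a' = {T1}  orig:{}
  T[1,1] 'a' = {T1}  orig:{}
  T[2,2] 'b' = {A,T2}  orig:{A}
  T[3,3] 'a' = {T1}  orig:{}
  T[0,1] 'aa' = {C}
  T[1,2] 'ab' = ∅
  T[2,3] 'ba' = ∅
  T[0,2] 'aab' = ∅
  T[1,3] 'aba' = ∅
  T[0,3] 'aaba' = ∅

S ∉ T[0,3] ⇒ NO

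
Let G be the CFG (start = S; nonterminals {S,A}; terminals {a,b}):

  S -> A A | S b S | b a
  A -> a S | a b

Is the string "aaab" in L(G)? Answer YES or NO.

Convert to CNF:
  S -> A A | S X2 | T1 T0
  A -> T0 S | T0 T1
  T0 -> a
  T1 -> b
  X2 -> T1 S

Fill CYK table bottom-up:
  cell(0,0) a: {T0}  orig:{}
  cell(1,1) a: {T0}  orig:{}
  cell(2,2) a: {T0}  orig:{}
  cell(3,3) b: {T1}  orig:{}
  cell(0,1) aa: ∅
  cell(1,2) aa: ∅
  cell(2,3) ab: {A}
  cell(0,2) aaa: ∅
  cell(1,3) aab: ∅
  cell(0,3) aaab: ∅

S ∉ T[0,3] ⇒ NO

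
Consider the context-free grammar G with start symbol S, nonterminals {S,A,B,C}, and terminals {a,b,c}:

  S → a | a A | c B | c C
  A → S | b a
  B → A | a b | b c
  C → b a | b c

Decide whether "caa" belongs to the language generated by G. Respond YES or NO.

CNF form of G:
  S -> T0 A | T2 B | T2 C | a
  A -> T0 A | T1 T0 | T2 B | T2 C | a
  B -> T0 A | T0 T1 | T1 T0 | T1 T2 | T2 B | T2 C | a
  C -> T1 T0 | T1 T2
  T0 -> a
  T1 -> b
  T2 -> c

CYK fill:
  [0..0]={T2}  "c"  orig:{}
  [1..1]={A,B,S,T0}  "a"  orig:{A,B,S}
  [2..2]={A,B,S,T0}  "a"  orig:{A,B,S}
  [0..1]={A,B,S}  "ca"
  [1..2]={A,B,S}  "aa"
  [0..2]={A,B,S}  "caa"

S ∈ T[0,2] ⇒ YES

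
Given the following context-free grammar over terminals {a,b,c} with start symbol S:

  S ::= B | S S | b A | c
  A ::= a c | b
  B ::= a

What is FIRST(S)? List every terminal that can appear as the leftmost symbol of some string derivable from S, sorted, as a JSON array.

FIRST iteration:
iter 1:
  A via A→a c: +{a}
  A via A→b: +{b}
  B via B→a: +{a}
  S via S→B: +{a}
  S via S→b A: +{b}
  S via S→c: +{c}
  FIRST[S]={a,b,c}  FIRST[A]={a,b}  FIRST[B]={a}
iter 2: (no change)
  FIRST[S]={a,b,c}  FIRST[A]={a,b}  FIRST[B]={a}

FIRST(S) = ["a", "b", "c"]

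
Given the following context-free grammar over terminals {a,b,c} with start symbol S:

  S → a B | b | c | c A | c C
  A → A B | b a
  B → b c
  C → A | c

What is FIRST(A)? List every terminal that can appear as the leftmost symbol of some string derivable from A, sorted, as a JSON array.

Compute FIRST by fixpoint:
round 1:
  A via A→b a: +{b}
  B via B→b c: +{b}
  C via C→A: +{b}
  C via C→c: +{c}
  S via S→a B: +{a}
  S via S→b: +{b}
  S via S→c: +{c}
  S: {a,b,c}  A: {b}  B: {b}  C: {b,c}
round 2: (no change)
  S: {a,b,c}  A: {b}  B: {b}  C: {b,c}

FIRST(A) = ["b"]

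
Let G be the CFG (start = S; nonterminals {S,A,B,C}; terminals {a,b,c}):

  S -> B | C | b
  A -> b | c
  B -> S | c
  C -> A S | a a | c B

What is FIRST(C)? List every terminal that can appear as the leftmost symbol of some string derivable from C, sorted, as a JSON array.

FIRST iteration:
[1]
  A via A→b: +{b}
  A via A→c: +{c}
  B via B→c: +{c}
  C via C→A S: +{b,c}
  C via C→a a: +{a}
  S via S→B: +{c}
  S via S→C: +{a,b}
  S: {a,b,c}  A: {b,c}  B: {c}  C: {a,b,c}
[2]
  B via B→S: +{a,b}
  S: {a,b,c}  A: {b,c}  B: {a,b,c}  C: {a,b,c}
[3] (no change)
  S: {a,b,c}  A: {b,c}  B: {a,b,c}  C: {a,b,c}

FIRST(C) = ["a", "b", "c"]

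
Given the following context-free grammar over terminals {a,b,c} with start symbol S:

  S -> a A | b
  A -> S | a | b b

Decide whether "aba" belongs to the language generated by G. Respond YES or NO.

Convert to CNF:
  S -> T0 A | b
  A -> T0 A | T1 T1 | a | b
  T0 -> a
  T1 -> b

CYK fill:
  [0..0]={A,T0}  "a"  orig:{A}
  [1..1]={A,S,T1}  "b"  orig:{A,S}
  [2..2]={A,T0}  "a"  orig:{A}
  [0..1]={A,S}  "ab"
  [1..2]=∅  "ba"
  [0..2]=∅  "aba"

S ∉ T[0,2] ⇒ NO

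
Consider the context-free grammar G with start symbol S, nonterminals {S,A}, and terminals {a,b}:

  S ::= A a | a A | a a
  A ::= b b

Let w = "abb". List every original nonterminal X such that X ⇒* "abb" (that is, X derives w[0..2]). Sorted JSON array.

Convert to CNF:
  S -> A T1 | T1 A | T1 T1
  A -> T0 T0
  T0 -> b
  T1 -> a

Fill CYK table bottom-up (cells [i..j] with 0 ≤ i ≤ j ≤ 2 only):
  [0..0]={T1}  "a"  orig:{}
  [1..1]={T0}  "b"  orig:{}
  [2..2]={T0}  "b"  orig:{}
  [0..1]=∅  "ab"
  [1..2]={A}  "bb"
  [0..2]={S}  "abb"

Original NTs in T[0,2] deriving "abb": ["S"]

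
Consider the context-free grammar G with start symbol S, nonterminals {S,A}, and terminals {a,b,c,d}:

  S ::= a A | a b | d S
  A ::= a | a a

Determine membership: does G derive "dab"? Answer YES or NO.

Convert to CNF:
  S -> T0 A | T0 T1 | T2 S
  A -> T0 T0 | a
  T0 -> a
  T1 -> b
  T2 -> d

CYK fill:
  T[0,0] 'd' = {T2}  orig:{}
  T[1,1] 'a' = {A,T0}  orig:{A}
  T[2,2] 'b' = {T1}  orig:{}
  T[0,1] 'da' = ∅
  T[1,2] 'ab' = {S}
  T[0,2] 'dab' = {S}

S ∈ T[0,2] ⇒ YES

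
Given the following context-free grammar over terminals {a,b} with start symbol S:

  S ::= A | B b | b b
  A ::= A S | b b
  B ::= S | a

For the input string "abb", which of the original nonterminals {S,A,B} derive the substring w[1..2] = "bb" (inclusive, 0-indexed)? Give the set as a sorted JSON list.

CNF form of G:
  S -> A S | B T0 | T0 T0
  A -> A S | T0 T0
  B -> A S | B T0 | T0 T0 | a
  T0 -> b

Fill CYK table bottom-up, restricted to cells inside w[1..2]:
  [1..1]={T0}  "b"  orig:{}
  [2..2]={T0}  "b"  orig:{}
  [1..2]={A,B,S}  "bb"

Original NTs in T[1,2] deriving "bb": ["A", "B", "S"]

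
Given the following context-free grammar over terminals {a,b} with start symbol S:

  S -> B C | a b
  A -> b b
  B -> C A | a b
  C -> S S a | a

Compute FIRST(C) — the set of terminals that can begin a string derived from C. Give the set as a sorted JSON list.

Compute FIRST by fixpoint:
iter 1:
  A via A→b b: +{b}
  B via B→a b: +{a}
  C via C→a: +{a}
  S via S→B C: +{a}
  FIRST[S]={a}  FIRST[A]={b}  FIRST[B]={a}  FIRST[C]={a}
iter 2: — fixpoint
  FIRST[S]={a}  FIRST[A]={b}  FIRST[B]={a}  FIRST[C]={a}

FIRST(C) = ["a"]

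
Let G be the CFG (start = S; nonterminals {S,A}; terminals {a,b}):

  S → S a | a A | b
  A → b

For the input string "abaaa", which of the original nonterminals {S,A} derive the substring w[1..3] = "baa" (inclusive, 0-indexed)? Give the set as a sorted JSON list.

CNF form of G:
  S -> S T0 | T0 A | b
  A -> b
  T0 -> a

Fill CYK table bottom-up, restricted to cells inside w[1..3]:
  T[1,1] 'b' = {A,S}
  T[2,2] 'a' = {T0}  orig:{}
  T[3,3] 'a' = {T0}  orig:{}
  T[1,2] 'ba' = {S}
  T[2,3] 'aa' = ∅
  T[1,3] 'baa' = {S}

Original NTs in T[1,3] deriving "baa": ["S"]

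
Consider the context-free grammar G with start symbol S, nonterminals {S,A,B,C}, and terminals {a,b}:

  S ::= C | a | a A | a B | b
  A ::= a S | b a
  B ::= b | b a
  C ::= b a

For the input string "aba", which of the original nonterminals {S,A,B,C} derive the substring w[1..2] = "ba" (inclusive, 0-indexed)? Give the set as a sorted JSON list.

Convert to CNF:
  S -> T0 A | T0 B | T1 T0 | a | b
  A -> T0 S | T1 T0
  B -> T1 T0 | b
  C -> T1 T0
  T0 -> a
  T1 -> b

CYK table (by increasing span), restricted to cells inside w[1..2]:
  cell(1,1) b: {B,S,T1}  orig:{B,S}
  cell(2,2) a: {S,T0}  orig:{S}
  cell(1,2) ba: {A,B,C,S}

Original NTs in T[1,2] deriving "ba": ["A", "B", "C", "S"]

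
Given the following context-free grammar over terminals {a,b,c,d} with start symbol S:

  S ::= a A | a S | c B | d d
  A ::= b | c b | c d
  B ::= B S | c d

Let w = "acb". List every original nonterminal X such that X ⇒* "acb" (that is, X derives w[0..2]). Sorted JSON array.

CNF form of G:
  S -> T0 B | T2 T2 | T3 A | T3 S
  A -> T0 T1 | T0 T2 | b
  B -> B S | T0 T2
  T0 -> c
  T1 -> b
  T2 -> d
  T3 -> a

CYK table (by increasing span), restricted to cells inside w[0..2]:
  cell(0,0) a: {T3}  orig:{}
  cell(1,1) c: {T0}  orig:{}
  cell(2,2) b: {A,T1}  orig:{A}
  cell(0,1) ac: ∅
  cell(1,2) cb: {A}
  cell(0,2) acb: {S}

Original NTs in T[0,2] deriving "acb": ["S"]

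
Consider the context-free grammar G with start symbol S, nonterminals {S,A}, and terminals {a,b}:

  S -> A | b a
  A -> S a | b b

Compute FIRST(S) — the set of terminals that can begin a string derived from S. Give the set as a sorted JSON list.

FIRST sets, iterate to fixpoint:
[1]
  A via A→b b: +{b}
  S via S→A: +{b}
  S: {b}  A: {b}
[2] — fixpoint
  S: {b}  A: {b}

FIRST(S) = ["b"]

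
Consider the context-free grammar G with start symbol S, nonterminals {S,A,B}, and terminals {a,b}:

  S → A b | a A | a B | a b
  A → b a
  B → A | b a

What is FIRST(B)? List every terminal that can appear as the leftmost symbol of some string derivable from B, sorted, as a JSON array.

FIRST iteration:
[1]
  A via A→b a: +{b}
  B via B→A: +{b}
  S via S→A b: +{b}
  S via S→a A: +{a}
  FIRST[S]={a,b}  FIRST[A]={b}  FIRST[B]={b}
[2] done
  FIRST[S]={a,b}  FIRST[A]={b}  FIRST[B]={b}

FIRST(B) = ["b"]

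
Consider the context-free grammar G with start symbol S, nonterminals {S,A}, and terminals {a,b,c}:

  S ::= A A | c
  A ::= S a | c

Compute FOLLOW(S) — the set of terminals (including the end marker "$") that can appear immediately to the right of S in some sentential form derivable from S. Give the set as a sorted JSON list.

Compute FIRST by fixpoint:
iter 1:
  A via A→c: +{c}
  S via S→A A: +{c}
  FIRST[S]={c}  FIRST[A]={c}
iter 2: done
  FIRST[S]={c}  FIRST[A]={c}

FOLLOW iteration:
seed FOLLOW(S) with $
iter 1:
  A→S a: FOLLOW(S) ⊇ FIRST(a) = {a}; new: +{a}
  S→A A: FOLLOW(A) ⊇ FIRST(A) = {c}; new: +{c}
  S→A A: FOLLOW(A) ⊇ FOLLOW(S) ⊇ {$,a}; new: +{$,a}
  S: {$,a}  A: {$,a,c}
iter 2: (no change)
  S: {$,a}  A: {$,a,c}

FOLLOW(S) = ["$", "a"]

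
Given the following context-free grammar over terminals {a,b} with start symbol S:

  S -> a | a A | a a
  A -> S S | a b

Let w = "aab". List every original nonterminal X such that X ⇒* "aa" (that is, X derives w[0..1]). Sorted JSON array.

Convert to CNF:
  S -> T0 A | T0 T0 | a
  A -> S S | T0 T1
  T0 -> a
  T1 -> b

CYK fill — only the sub-triangle for w[0..1]:
  T[0,0] 'a' = {S,T0}  orig:{S}
  T[1,1] 'a' = {S,T0}  orig:{S}
  T[0,1] 'aa' = {A,S}

Original NTs in T[0,1] deriving "aa": ["A", "S"]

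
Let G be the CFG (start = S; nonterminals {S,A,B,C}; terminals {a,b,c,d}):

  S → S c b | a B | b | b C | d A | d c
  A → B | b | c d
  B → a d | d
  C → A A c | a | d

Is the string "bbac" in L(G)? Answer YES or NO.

Convert to CNF:
  S -> S X5 | T0 B | T1 A | T1 T2 | T3 C | b
  A -> T0 T1 | T2 T1 | b | d
  B -> T0 T1 | d
  C -> A X4 | a | d
  T0 -> a
  T1 -> d
  T2 -> c
  T3 -> b
  X4 -> A T2
  X5 -> T2 T3

CYK fill:
  [0..0]={A,S,T3}  "b"  orig:{A,S}
  [1..1]={A,S,T3}  "b"  orig:{A,S}
  [2..2]={C,T0}  "a"  orig:{C}
  [3..3]={T2}  "c"  orig:{}
  [0..1]=∅  "bb"
  [1..2]={S}  "ba"
  [2..3]=∅  "ac"
  [0..2]=∅  "bba"
  [1..3]=∅  "bac"
  [0..3]=∅  "bbac"

S ∉ T[0,3] ⇒ NO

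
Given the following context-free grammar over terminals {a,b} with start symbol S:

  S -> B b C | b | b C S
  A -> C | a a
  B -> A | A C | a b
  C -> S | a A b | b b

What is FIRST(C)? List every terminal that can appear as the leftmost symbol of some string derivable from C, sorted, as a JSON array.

FIRST iteration:
pass 1:
  A via A→a a: +{a}
  B via B→A: +{a}
  C via C→a A b: +{a}
  C via C→b b: +{b}
  S via S→B b C: +{a}
  S via S→b: +{b}
  S: {a,b}  A: {a}  B: {a}  C: {a,b}
pass 2:
  A via A→C: +{b}
  B via B→A: +{b}
  S: {a,b}  A: {a,b}  B: {a,b}  C: {a,b}
pass 3: (stable)
  S: {a,b}  A: {a,b}  B: {a,b}  C: {a,b}

FIRST(C) = ["a", "b"]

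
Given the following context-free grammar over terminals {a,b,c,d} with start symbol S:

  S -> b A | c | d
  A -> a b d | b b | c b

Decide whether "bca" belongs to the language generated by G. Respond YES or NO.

CNF form of G:
  S -> T1 A | c | d
  A -> T0 X4 | T1 T1 | T3 T1
  T0 -> a
  T1 -> b
  T2 -> d
  T3 -> c
  X4 -> T1 T2

Fill CYK table bottom-up:
  [0..0]={T1}  "b"  orig:{}
  [1..1]={S,T3}  "c"  orig:{S}
  [2..2]={T0}  "a"  orig:{}
  [0..1]=∅  "bc"
  [1..2]=∅  "ca"
  [0..2]=∅  "bca"

S ∉ T[0,2] ⇒ NO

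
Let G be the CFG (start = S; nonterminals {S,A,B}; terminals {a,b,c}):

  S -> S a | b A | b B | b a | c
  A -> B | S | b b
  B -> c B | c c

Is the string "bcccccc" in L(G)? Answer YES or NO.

Convert to CNF:
  S -> S T0 | T1 A | T1 B | T1 T0 | c
  A -> S T0 | T1 A | T1 B | T1 T0 | T1 T1 | T2 B | T2 T2 | c
  B -> T2 B | T2 T2
  T0 -> a
  T1 -> b
  T2 -> c

CYK fill:
  T[0,0] 'b' = {T1}  orig:{}
  T[1,1] 'c' = {A,S,T2}  orig:{A,S}
  T[2,2] 'c' = {A,S,T2}  orig:{A,S}
  T[3,3] 'c' = {A,S,T2}  orig:{A,S}
  T[4,4] 'c' = {A,S,T2}  orig:{A,S}
  T[5,5] 'c' = {A,S,T2}  orig:{A,S}
  T[6,6] 'c' = {A,S,T2}  orig:{A,S}
  T[0,1] 'bc' = {A,S}
  T[1,2] 'cc' = {A,B}
  T[2,3] 'cc' = {A,B}
  T[3,4] 'cc' = {A,B}
  T[4,5] 'cc' = {A,B}
  T[5,6] 'cc' = {A,B}
  T[0,2] 'bcc' = {A,S}
  T[1,3] 'ccc' = {A,B}
  T[2,4] 'ccc' = {A,B}
  T[3,5] 'ccc' = {A,B}
  T[4,6] 'ccc' = {A,B}
  T[0,3] 'bccc' = {A,S}
  T[1,4] 'cccc' = {A,B}
  T[2,5] 'cccc' = {A,B}
  T[3,6] 'cccc' = {A,B}
  T[0,4] 'bcccc' = {A,S}
  T[1,5] 'ccccc' = {A,B}
  T[2,6] 'ccccc' = {A,B}
  T[0,5] 'bccccc' = {A,S}
  T[1,6] 'cccccc' = {A,B}
  T[0,6] 'bcccccc' = {A,S}

S ∈ T[0,6] ⇒ YES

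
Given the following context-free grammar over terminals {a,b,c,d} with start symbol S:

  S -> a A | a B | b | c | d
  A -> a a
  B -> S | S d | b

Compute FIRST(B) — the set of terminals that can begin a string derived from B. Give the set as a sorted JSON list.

FIRST iteration:
[1]
  A via A→a a: +{a}
  B via B→b: +{b}
  S via S→a A: +{a}
  S via S→b: +{b}
  S via S→c: +{c}
  S via S→d: +{d}
  FIRST[S]={a,b,c,d}  FIRST[A]={a}  FIRST[B]={b}
[2]
  B via B→S: +{a,c,d}
  FIRST[S]={a,b,c,d}  FIRST[A]={a}  FIRST[B]={a,b,c,d}
[3] — fixpoint
  FIRST[S]={a,b,c,d}  FIRST[A]={a}  FIRST[B]={a,b,c,d}

FIRST(B) = ["a", "b", "c", "d"]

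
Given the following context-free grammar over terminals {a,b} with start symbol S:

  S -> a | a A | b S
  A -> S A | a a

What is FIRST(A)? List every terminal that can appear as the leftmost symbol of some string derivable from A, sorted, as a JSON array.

Compute FIRST by fixpoint:
round 1:
  A via A→a a: +{a}
  S via S→a: +{a}
  S via S→b S: +{b}
  FIRST(S)={a,b}  FIRST(A)={a}
round 2:
  A via A→S A: +{b}
  FIRST(S)={a,b}  FIRST(A)={a,b}
round 3: done
  FIRST(S)={a,b}  FIRST(A)={a,b}

FIRST(A) = ["a", "b"]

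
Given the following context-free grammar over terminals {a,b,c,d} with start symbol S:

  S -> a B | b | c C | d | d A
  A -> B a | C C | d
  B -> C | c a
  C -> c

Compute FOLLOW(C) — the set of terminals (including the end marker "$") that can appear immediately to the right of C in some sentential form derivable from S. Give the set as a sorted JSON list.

Compute FIRST by fixpoint:
round 1:
  A via A→d: +{d}
  B via B→c a: +{c}
  C via C→c: +{c}
  S via S→a B: +{a}
  S via S→b: +{b}
  S via S→c C: +{c}
  S via S→d: +{d}
  FIRST(S)={a,b,c,d}  FIRST(A)={d}  FIRST(B)={c}  FIRST(C)={c}
round 2:
  A via A→B a: +{c}
  FIRST(S)={a,b,c,d}  FIRST(A)={c,d}  FIRST(B)={c}  FIRST(C)={c}
round 3: — fixpoint
  FIRST(S)={a,b,c,d}  FIRST(A)={c,d}  FIRST(B)={c}  FIRST(C)={c}

Compute FOLLOW by fixpoint:
FOLLOW(S) := {$}
iter 1:
  A→B a: FOLLOW(B) ⊇ FIRST(a) = {a}; new: +{a}
  A→C C: FOLLOW(C) ⊇ FIRST(C) = {c}; new: +{c}
  B→C: FOLLOW(C) ⊇ FOLLOW(B) ⊇ {a}; new: +{a}
  S→a B: FOLLOW(B) ⊇ FOLLOW(S) ⊇ {$}; new: +{$}
  S→c C: FOLLOW(C) ⊇ FOLLOW(S) ⊇ {$}; new: +{$}
  S→d A: FOLLOW(A) ⊇ FOLLOW(S) ⊇ {$}; new: +{$}
  FOLLOW(S)={$}  FOLLOW(A)={$}  FOLLOW(B)={$,a}  FOLLOW(C)={$,a,c}
iter 2: (no change)
  FOLLOW(S)={$}  FOLLOW(A)={$}  FOLLOW(B)={$,a}  FOLLOW(C)={$,a,c}

FOLLOW(C) = ["$", "a", "c"]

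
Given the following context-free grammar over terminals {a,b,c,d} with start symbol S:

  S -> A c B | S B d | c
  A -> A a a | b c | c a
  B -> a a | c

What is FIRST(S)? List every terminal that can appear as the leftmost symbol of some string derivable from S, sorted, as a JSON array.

FIRST iteration:
pass 1:
  A via A→b c: +{b}
  A via A→c a: +{c}
  B via B→a a: +{a}
  B via B→c: +{c}
  S via S→A c B: +{b,c}
  S: {b,c}  A: {b,c}  B: {a,c}
pass 2: (stable)
  S: {b,c}  A: {b,c}  B: {a,c}

FIRST(S) = ["b", "c"]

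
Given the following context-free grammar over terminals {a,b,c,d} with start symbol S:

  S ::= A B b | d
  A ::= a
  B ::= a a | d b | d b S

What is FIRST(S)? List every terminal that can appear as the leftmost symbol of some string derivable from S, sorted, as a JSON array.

FIRST sets, iterate to fixpoint:
iter 1:
  A via A→a: +{a}
  B via B→a a: +{a}
  B via B→d b: +{d}
  S via S→A B b: +{a}
  S via S→d: +{d}
  FIRST(S)={a,d}  FIRST(A)={a}  FIRST(B)={a,d}
iter 2: done
  FIRST(S)={a,d}  FIRST(A)={a}  FIRST(B)={a,d}

FIRST(S) = ["a", "d"]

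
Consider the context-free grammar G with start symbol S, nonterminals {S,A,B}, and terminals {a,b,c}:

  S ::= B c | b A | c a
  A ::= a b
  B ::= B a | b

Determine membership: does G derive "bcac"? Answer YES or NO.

CNF form of G:
  S -> B T2 | T1 A | T2 T0
  A -> T0 T1
  B -> B T0 | b
  T0 -> a
  T1 -> b
  T2 -> c

CYK fill:
  [0..0]={B,T1}  "b"  orig:{B}
  [1..1]={T2}  "c"  orig:{}
  [2..2]={T0}  "a"  orig:{}
  [3..3]={T2}  "c"  orig:{}
  [0..1]={S}  "bc"
  [1..2]={S}  "ca"
  [2..3]=∅  "ac"
  [0..2]=∅  "bca"
  [1..3]=∅  "cac"
  [0..3]=∅  "bcac"

S ∉ T[0,3] ⇒ NO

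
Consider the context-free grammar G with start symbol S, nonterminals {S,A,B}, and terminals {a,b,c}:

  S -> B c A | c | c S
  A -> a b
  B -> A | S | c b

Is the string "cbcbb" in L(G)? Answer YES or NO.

Convert to CNF:
  S -> B X4 | T2 S | c
  A -> T0 T1
  B -> B X3 | T0 T1 | T2 S | T2 T1 | c
  T0 -> a
  T1 -> b
  T2 -> c
  X3 -> T2 A
  X4 -> T2 A

CYK table (by increasing span):
  cell(0,0) c: {B,S,T2}  orig:{B,S}
  cell(1,1) b: {T1}  orig:{}
  cell(2,2) c: {B,S,T2}  orig:{B,S}
  cell(3,3) b: {T1}  orig:{}
  cell(4,4) b: {T1}  orig:{}
  cell(0,1) cb: {B}
  cell(1,2) bc: ∅
  cell(2,3) cb: {B}
  cell(3,4) bb: ∅
  cell(0,2) cbc: ∅
  cell(1,3) bcb: ∅
  cell(2,4) cbb: ∅
  cell(0,3) cbcb: ∅
  cell(1,4) bcbb: ∅
  cell(0,4) cbcbb: ∅

S ∉ T[0,4] ⇒ NO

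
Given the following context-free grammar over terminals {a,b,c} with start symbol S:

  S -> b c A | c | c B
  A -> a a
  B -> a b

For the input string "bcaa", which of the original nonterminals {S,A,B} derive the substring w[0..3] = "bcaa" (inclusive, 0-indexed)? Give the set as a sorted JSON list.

Convert to CNF:
  S -> T1 X3 | T2 B | c
  A -> T0 T0
  B -> T0 T1
  T0 -> a
  T1 -> b
  T2 -> c
  X3 -> T2 A

CYK table (by increasing span), restricted to cells inside w[0..3]:
  cell(0,0) b: {T1}  orig:{}
  cell(1,1) c: {S,T2}  orig:{S}
  cell(2,2) a: {T0}  orig:{}
  cell(3,3) a: {T0}  orig:{}
  cell(0,1) bc: ∅
  cell(1,2) ca: ∅
  cell(2,3) aa: {A}
  cell(0,2) bca: ∅
  cell(1,3) caa: {X3}  orig:{}
  cell(0,3) bcaa: {S}

Original NTs in T[0,3] deriving "bcaa": ["S"]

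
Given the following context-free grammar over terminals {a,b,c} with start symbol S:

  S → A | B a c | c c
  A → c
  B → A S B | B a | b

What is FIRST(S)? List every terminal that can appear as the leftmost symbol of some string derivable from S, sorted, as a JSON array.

Compute FIRST by fixpoint:
[1]
  A via A→c: +{c}
  B via B→A S B: +{c}
  B via B→b: +{b}
  S via S→A: +{c}
  S via S→B a c: +{b}
  S: {b,c}  A: {c}  B: {b,c}
[2] — fixpoint
  S: {b,c}  A: {c}  B: {b,c}

FIRST(S) = ["b", "c"]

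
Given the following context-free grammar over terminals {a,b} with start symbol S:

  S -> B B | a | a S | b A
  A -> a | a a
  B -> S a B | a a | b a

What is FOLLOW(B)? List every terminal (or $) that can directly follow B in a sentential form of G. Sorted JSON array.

FIRST iteration:
round 1:
  A via A→a: +{a}
  B via B→a a: +{a}
  B via B→b a: +{b}
  S via S→B B: +{a,b}
  FIRST(S)={a,b}  FIRST(A)={a}  FIRST(B)={a,b}
round 2: done
  FIRST(S)={a,b}  FIRST(A)={a}  FIRST(B)={a,b}

FOLLOW iteration:
FOLLOW(S) := {$}
[1]
  B→S a B: FOLLOW(S) ⊇ FIRST(a) = {a}; new: +{a}
  S→B B: FOLLOW(B) ⊇ FIRST(B) = {a,b}; new: +{a,b}
  S→B B: FOLLOW(B) ⊇ FOLLOW(S) ⊇ {$,a}; new: +{$}
  S→b A: FOLLOW(A) ⊇ FOLLOW(S) ⊇ {$,a}; new: +{$,a}
  FOLLOW[S]={$,a}  FOLLOW[A]={$,a}  FOLLOW[B]={$,a,b}
[2] (stable)
  FOLLOW[S]={$,a}  FOLLOW[A]={$,a}  FOLLOW[B]={$,a,b}

FOLLOW(B) = ["$", "a", "b"]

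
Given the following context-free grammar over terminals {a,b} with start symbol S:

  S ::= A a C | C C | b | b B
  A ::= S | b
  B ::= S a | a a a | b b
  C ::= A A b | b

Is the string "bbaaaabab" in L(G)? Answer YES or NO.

Convert to CNF:
  S -> A X5 | C C | T1 B | b
  A -> A X2 | C C | T1 B | b
  B -> S T0 | T0 X3 | T1 T1
  C -> A X4 | b
  T0 -> a
  T1 -> b
  X2 -> T0 C
  X3 -> T0 T0
  X4 -> A T1
  X5 -> T0 C

Fill CYK table bottom-up:
  T[0,0] 'b' = {A,C,S,T1}  orig:{A,C,S}
  T[1,1] 'b' = {A,C,S,T1}  orig:{A,C,S}
  T[2,2] 'a' = {T0}  orig:{}
  T[3,3] 'a' = {T0}  orig:{}
  T[4,4] 'a' = {T0}  orig:{}
  T[5,5] 'a' = {T0}  orig:{}
  T[6,6] 'b' = {A,C,S,T1}  orig:{A,C,S}
  T[7,7] 'a' = {T0}  orig:{}
  T[8,8] 'b' = {A,C,S,T1}  orig:{A,C,S}
  T[0,1] 'bb' = {A,B,S,X4}  orig:{A,B,S}
  T[1,2] 'ba' = {B}
  T[2,3] 'aa' = {X3}  orig:{}
  T[3,4] 'aa' = {X3}  orig:{}
  T[4,5] 'aa' = {X3}  orig:{}
  T[5,6] 'ab' = {X2,X5}  orig:{}
  T[6,7] 'ba' = {B}
  T[7,8] 'ab' = {X2,X5}  orig:{}
  T[0,2] 'bba' = {A,B,S}
  T[1,3] 'baa' = ∅
  T[2,4] 'aaa' = {B}
  T[3,5] 'aaa' = {B}
  T[4,6] 'aab' = ∅
  T[5,7] 'aba' = ∅
  T[6,8] 'bab' = {A,S}
  T[0,3] 'bbaa' = {B}
  T[1,4] 'baaa' = {A,S}
  T[2,5] 'aaaa' = ∅
  T[3,6] 'aaab' = ∅
  T[4,7] 'aaba' = ∅
  T[5,8] 'abab' = ∅
  T[0,4] 'bbaaa' = ∅
  T[1,5] 'baaaa' = {B}
  T[2,6] 'aaaab' = ∅
  T[3,7] 'aaaba' = ∅
  T[4,8] 'aabab' = ∅
  T[0,5] 'bbaaaa' = {A,S}
  T[1,6] 'baaaab' = {A,S}
  T[2,7] 'aaaaba' = ∅
  T[3,8] 'aaabab' = ∅
  T[0,6] 'bbaaaab' = {X4}  orig:{}
  T[1,7] 'baaaaba' = {B}
  T[2,8] 'aaaabab' = ∅
  T[0,7] 'bbaaaaba' = {A,S}
  T[1,8] 'baaaabab' = {A,S}
  T[0,8] 'bbaaaabab' = {X4}  orig:{}

S ∉ T[0,8] ⇒ NO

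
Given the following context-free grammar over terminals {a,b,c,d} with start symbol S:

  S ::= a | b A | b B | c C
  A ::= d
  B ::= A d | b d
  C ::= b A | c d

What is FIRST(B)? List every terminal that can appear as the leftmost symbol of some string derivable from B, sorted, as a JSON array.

FIRST iteration:
pass 1:
  A via A→d: +{d}
  B via B→A d: +{d}
  B via B→b d: +{b}
  C via C→b A: +{b}
  C via C→c d: +{c}
  S via S→a: +{a}
  S via S→b A: +{b}
  S via S→c C: +{c}
  FIRST[S]={a,b,c}  FIRST[A]={d}  FIRST[B]={b,d}  FIRST[C]={b,c}
pass 2: done
  FIRST[S]={a,b,c}  FIRST[A]={d}  FIRST[B]={b,d}  FIRST[C]={b,c}

FIRST(B) = ["b", "d"]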